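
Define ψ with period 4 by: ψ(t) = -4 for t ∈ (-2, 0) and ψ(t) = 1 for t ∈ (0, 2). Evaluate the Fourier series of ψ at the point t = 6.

-3/2

t = 6 differs from t = -2 by 2 full period(s), and the series is 4-periodic.
At t = -2 the one-sided limits are ψ(-2^-) = 1 and ψ(-2^+) = -4.
By Dirichlet's theorem the series converges to their average, [(1) + (-4)]/2 = -3/2.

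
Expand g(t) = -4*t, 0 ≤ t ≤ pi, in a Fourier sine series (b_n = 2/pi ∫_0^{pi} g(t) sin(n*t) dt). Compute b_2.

4

b_2 = 2/pi ∫_0^{pi} (-4*t) sin(2*t) dt.
Integrating by parts (boundary term plus one more integral), an antiderivative of (-4*t) sin(2*t) is 2*t*cos(2*t) - sin(2*t); evaluating from 0 to pi: ∫_{0}^{pi} (-4*t) sin(2*t) dt = (2*pi) - (0) = 2*pi.
Hence b_2 = (2/pi)·(2*pi) = 4.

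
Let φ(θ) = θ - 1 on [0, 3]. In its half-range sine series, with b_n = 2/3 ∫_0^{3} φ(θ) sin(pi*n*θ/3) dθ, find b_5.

b_5 = 2/3 ∫_0^{3} (θ - 1) sin(5*pi*θ/3) dθ.
Integrating by parts (boundary term plus one more integral), an antiderivative of (θ - 1) sin(5*pi*θ/3) is -3*θ*cos(5*pi*θ/3)/(5*pi) + 9*sin(5*pi*θ/3)/(25*pi**2) + 3*cos(5*pi*θ/3)/(5*pi); evaluating from 0 to 3: ∫_{0}^{3} (θ - 1) sin(5*pi*θ/3) dθ = (6/(5*pi)) - (3/(5*pi)) = 3/(5*pi).
Hence b_5 = (2/3)·(3/(5*pi)) = 2/(5*pi).

2/(5*pi)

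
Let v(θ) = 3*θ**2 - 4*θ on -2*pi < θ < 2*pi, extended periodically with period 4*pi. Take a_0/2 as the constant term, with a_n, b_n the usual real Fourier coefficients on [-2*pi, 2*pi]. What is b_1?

b_1 = (1/(2*pi)) ∫_{-2*pi}^{2*pi} v(θ) sin(θ/2) dθ.
Integrating by parts twice (tabular method), an antiderivative of (3*θ**2 - 4*θ) sin(θ/2) is -6*θ**2*cos(θ/2) + 24*θ*sin(θ/2) + 8*θ*cos(θ/2) - 16*sin(θ/2) + 48*cos(θ/2); evaluating from -2*pi to 2*pi: ∫_{-2*pi}^{2*pi} (3*θ**2 - 4*θ) sin(θ/2) dθ = (-16*pi - 48 + 24*pi**2) - (-48 + 16*pi + 24*pi**2) = -32*pi.
Hence b_1 = (1/(2*pi))·(-32*pi) = -16.

-16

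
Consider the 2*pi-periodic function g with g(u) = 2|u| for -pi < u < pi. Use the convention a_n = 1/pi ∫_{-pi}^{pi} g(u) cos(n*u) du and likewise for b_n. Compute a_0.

a_0 = 1/pi ∫_{-pi}^{pi} g(u) du = 1/pi · (2*pi**2) = 2*pi.

2*pi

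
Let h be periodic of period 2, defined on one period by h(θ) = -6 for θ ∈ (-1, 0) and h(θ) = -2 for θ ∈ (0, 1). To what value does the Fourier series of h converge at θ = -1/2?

h is continuous at θ = -1/2 with value -6, so the series converges to -6 there.

-6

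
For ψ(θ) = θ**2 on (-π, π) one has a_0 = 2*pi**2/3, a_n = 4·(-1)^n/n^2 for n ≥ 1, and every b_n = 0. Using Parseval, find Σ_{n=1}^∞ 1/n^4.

pi**4/90

Parseval: a_0^2/2 + Σ a_n^2 = (1/π) ∫_{-π}^{π} ψ(θ)^2 dθ = 2*pi**4/5.
Subtract a_0^2/2 = 2*pi**4/9: Σ a_n^2 = 8*pi**4/45.
Since a_n^2 = 16/n^4, Σ 1/n^4 = pi**4/90.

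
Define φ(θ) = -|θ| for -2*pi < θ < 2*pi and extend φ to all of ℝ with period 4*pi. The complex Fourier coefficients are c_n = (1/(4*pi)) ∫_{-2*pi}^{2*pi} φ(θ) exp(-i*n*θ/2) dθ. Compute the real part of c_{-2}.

Since φ is real-valued, Re(c_{-2}) = (1/(4*pi)) ∫_{-2*pi}^{2*pi} φ(θ) cos(-θ) dθ = a_{2}/2.
φ is even and cos(-θ) is even, so the integrand is even: ∫_{-2*pi}^{2*pi} φ(θ) cos(-θ) dθ = 2∫_0^{2*pi} φ(θ) cos(-θ) dθ.
Integrating by parts (boundary term plus one more integral), an antiderivative of (-θ) cos(-θ) is -θ*sin(θ) - cos(θ); evaluating from 0 to 2*pi: ∫_{0}^{2*pi} (-θ) cos(-θ) dθ = (-1) - (-1) = 0.
So ∫_{-2*pi}^{2*pi} φ(θ) cos(-θ) dθ = 0.
Hence Re(c_{-2}) = (1/(4*pi))·(0) = 0.

0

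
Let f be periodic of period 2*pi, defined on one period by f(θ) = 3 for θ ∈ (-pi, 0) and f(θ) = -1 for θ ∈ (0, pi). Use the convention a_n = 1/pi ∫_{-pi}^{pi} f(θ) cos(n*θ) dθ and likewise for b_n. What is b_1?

b_1 = 1/pi ∫_{-pi}^{pi} f(θ) sin(θ) dθ.
Split the integral at the breakpoints.
Directly, an antiderivative of (3) sin(θ) is -3*cos(θ); evaluating from -pi to 0: ∫_{-pi}^{0} (3) sin(θ) dθ = (-3) - (3) = -6.
Directly, an antiderivative of (-1) sin(θ) is cos(θ); evaluating from 0 to pi: ∫_{0}^{pi} (-1) sin(θ) dθ = (-1) - (1) = -2.
Summing the pieces and multiplying by (1/pi) gives b_1 = -8/pi.

-8/pi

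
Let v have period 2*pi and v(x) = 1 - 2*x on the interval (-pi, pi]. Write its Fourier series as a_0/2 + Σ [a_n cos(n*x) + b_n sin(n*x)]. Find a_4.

a_4 = 1/pi ∫_{-pi}^{pi} v(x) cos(4*x) dx.
Integrating by parts (boundary term plus one more integral), an antiderivative of (1 - 2*x) cos(4*x) is -x*sin(4*x)/2 + sin(4*x)/4 - cos(4*x)/8; evaluating from -pi to pi: ∫_{-pi}^{pi} (1 - 2*x) cos(4*x) dx = (-1/8) - (-1/8) = 0.
Hence a_4 = (1/pi)·(0) = 0.

0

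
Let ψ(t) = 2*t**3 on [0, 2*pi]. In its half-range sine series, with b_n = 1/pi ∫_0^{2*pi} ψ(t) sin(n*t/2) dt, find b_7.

b_7 = 1/pi ∫_0^{2*pi} (2*t**3) sin(7*t/2) dt.
Integrating by parts three times (tabular method), an antiderivative of (2*t**3) sin(7*t/2) is -4*t**3*cos(7*t/2)/7 + 24*t**2*sin(7*t/2)/49 + 96*t*cos(7*t/2)/343 - 192*sin(7*t/2)/2401; evaluating from 0 to 2*pi: ∫_{0}^{2*pi} (2*t**3) sin(7*t/2) dt = (32*pi*(-6 + 49*pi**2)/343) - (0) = 32*pi*(-6 + 49*pi**2)/343.
Hence b_7 = (1/pi)·(32*pi*(-6 + 49*pi**2)/343) = -192/343 + 32*pi**2/7.

-192/343 + 32*pi**2/7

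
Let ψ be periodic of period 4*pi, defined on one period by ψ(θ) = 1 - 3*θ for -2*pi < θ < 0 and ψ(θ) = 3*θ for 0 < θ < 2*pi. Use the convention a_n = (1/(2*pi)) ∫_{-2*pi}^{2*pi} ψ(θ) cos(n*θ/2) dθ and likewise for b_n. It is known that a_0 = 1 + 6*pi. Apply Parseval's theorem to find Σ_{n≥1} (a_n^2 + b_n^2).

1/2 + 6*pi**2

Parseval: a_0^2/2 + Σ_{n≥1} (a_n^2+b_n^2) = (1/(2*pi)) ∫_{-2*pi}^{2*pi} ψ(θ)^2 dθ = 1 + 6*pi + 24*pi**2.
Subtract a_0^2/2 = (1 + 6*pi)**2/2: Σ (a_n^2+b_n^2) = 1/2 + 6*pi**2.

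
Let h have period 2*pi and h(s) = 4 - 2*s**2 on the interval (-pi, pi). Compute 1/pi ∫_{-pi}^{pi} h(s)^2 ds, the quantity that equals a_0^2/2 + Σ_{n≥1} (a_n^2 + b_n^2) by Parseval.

-32*pi**2/3 + 32 + 8*pi**4/5

1/pi ∫_{-pi}^{pi} h(s)^2 ds = 1/pi · (8*pi*(-20*pi**2 + 60 + 3*pi**4)/15) = -32*pi**2/3 + 32 + 8*pi**4/5.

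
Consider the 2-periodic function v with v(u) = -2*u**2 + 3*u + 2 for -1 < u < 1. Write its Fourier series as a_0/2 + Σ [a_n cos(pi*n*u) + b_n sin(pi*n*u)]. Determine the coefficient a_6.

-2/(9*pi**2)

a_6 = ∫_{-1}^{1} v(u) cos(6*pi*u) du.
Integrating by parts twice (tabular method), an antiderivative of (-2*u**2 + 3*u + 2) cos(6*pi*u) is -u**2*sin(6*pi*u)/(3*pi) + u*sin(6*pi*u)/(2*pi) - u*cos(6*pi*u)/(9*pi**2) + sin(6*pi*u)/(54*pi**3) + sin(6*pi*u)/(3*pi) + cos(6*pi*u)/(12*pi**2); evaluating from -1 to 1: ∫_{-1}^{1} (-2*u**2 + 3*u + 2) cos(6*pi*u) du = (-1/(36*pi**2)) - (7/(36*pi**2)) = -2/(9*pi**2).
Hence a_6 = -2/(9*pi**2).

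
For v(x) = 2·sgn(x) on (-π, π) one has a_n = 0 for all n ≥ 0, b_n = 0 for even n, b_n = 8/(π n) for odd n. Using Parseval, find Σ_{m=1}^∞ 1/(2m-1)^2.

pi**2/8

Parseval: Σ b_n^2 = (1/π) ∫_{-π}^{π} v(x)^2 dx = 8.
Only odd n contribute, with b_n^2 = 64/(π^2 n^2), so Σ_{m≥1} 1/(2m-1)^2 = π^2·(8)/64 = pi**2/8.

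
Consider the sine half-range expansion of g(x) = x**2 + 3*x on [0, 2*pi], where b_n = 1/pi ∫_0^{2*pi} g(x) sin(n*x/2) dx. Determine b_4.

-2*pi - 3

b_4 = 1/pi ∫_0^{2*pi} (x**2 + 3*x) sin(2*x) dx.
Integrating by parts twice (tabular method), an antiderivative of (x**2 + 3*x) sin(2*x) is -x**2*cos(2*x)/2 + x*sin(2*x)/2 - 3*x*cos(2*x)/2 + 3*sin(2*x)/4 + cos(2*x)/4; evaluating from 0 to 2*pi: ∫_{0}^{2*pi} (x**2 + 3*x) sin(2*x) dx = (-2*pi**2 - 3*pi + 1/4) - (1/4) = -pi*(3 + 2*pi).
Hence b_4 = (1/pi)·(-pi*(3 + 2*pi)) = -2*pi - 3.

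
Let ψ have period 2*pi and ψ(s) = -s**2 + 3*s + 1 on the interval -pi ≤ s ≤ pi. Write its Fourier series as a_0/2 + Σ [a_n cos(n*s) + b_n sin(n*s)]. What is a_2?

a_2 = 1/pi ∫_{-pi}^{pi} ψ(s) cos(2*s) ds.
Integrating by parts twice (tabular method), an antiderivative of (-s**2 + 3*s + 1) cos(2*s) is -s**2*sin(2*s)/2 + 3*s*sin(2*s)/2 - s*cos(2*s)/2 + 3*sin(2*s)/4 + 3*cos(2*s)/4; evaluating from -pi to pi: ∫_{-pi}^{pi} (-s**2 + 3*s + 1) cos(2*s) ds = (3/4 - pi/2) - (3/4 + pi/2) = -pi.
Hence a_2 = (1/pi)·(-pi) = -1.

-1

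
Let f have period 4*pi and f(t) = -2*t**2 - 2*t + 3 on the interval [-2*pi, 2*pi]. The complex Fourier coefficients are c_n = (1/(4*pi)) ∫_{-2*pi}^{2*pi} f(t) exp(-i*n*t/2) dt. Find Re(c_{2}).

Since f is real-valued, Re(c_{2}) = (1/(4*pi)) ∫_{-2*pi}^{2*pi} f(t) cos(t) dt = a_{2}/2.
Integrating by parts twice (tabular method), an antiderivative of (-2*t**2 - 2*t + 3) cos(t) is -2*t**2*sin(t) - 2*t*sin(t) - 4*t*cos(t) + 7*sin(t) - 2*cos(t); evaluating from -2*pi to 2*pi: ∫_{-2*pi}^{2*pi} (-2*t**2 - 2*t + 3) cos(t) dt = (-8*pi - 2) - (-2 + 8*pi) = -16*pi.
Hence Re(c_{2}) = (1/(4*pi))·(-16*pi) = -4.

-4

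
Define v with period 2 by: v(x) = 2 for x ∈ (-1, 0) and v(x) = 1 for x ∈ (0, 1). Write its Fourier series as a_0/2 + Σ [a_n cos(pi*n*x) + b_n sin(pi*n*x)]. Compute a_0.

a_0 = ∫_{-1}^{1} v(x) dx = 3.

3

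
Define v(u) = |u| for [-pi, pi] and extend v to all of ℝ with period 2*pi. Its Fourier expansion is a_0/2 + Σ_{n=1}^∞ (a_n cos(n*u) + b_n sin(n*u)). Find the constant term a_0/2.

a_0 = 1/pi ∫_{-pi}^{pi} v(u) du = 1/pi · (pi**2) = pi.
So the constant term a_0/2 = pi/2.

pi/2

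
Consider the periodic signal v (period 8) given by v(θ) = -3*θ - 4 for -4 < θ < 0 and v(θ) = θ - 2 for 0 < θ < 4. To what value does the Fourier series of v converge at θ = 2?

0

v is continuous at θ = 2 with value 0, so the series converges to 0 there.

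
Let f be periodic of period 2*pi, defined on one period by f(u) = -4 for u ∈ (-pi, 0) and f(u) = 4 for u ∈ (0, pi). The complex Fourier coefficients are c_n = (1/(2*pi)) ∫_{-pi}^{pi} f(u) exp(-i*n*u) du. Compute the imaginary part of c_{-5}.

Since f is real-valued, Im(c_{-5}) = -(1/(2*pi)) ∫_{-pi}^{pi} f(u) sin(-5*u) du = b_{5}/2.
f is odd and sin(-5*u) is odd, so the integrand is even: ∫_{-pi}^{pi} f(u) sin(-5*u) du = 2∫_0^{pi} f(u) sin(-5*u) du.
Directly, an antiderivative of (4) sin(-5*u) is 4*cos(5*u)/5; evaluating from 0 to pi: ∫_{0}^{pi} (4) sin(-5*u) du = (-4/5) - (4/5) = -8/5.
So ∫_{-pi}^{pi} f(u) sin(-5*u) du = -16/5.
Hence Im(c_{-5}) = (-1/(2*pi))·(-16/5) = 8/(5*pi).

8/(5*pi)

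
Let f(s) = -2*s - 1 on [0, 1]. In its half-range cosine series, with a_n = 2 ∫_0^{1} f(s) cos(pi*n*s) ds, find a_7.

a_7 = 2 ∫_0^{1} (-2*s - 1) cos(7*pi*s) ds.
Integrating by parts (boundary term plus one more integral), an antiderivative of (-2*s - 1) cos(7*pi*s) is -2*s*sin(7*pi*s)/(7*pi) - sin(7*pi*s)/(7*pi) - 2*cos(7*pi*s)/(49*pi**2); evaluating from 0 to 1: ∫_{0}^{1} (-2*s - 1) cos(7*pi*s) ds = (2/(49*pi**2)) - (-2/(49*pi**2)) = 4/(49*pi**2).
Hence a_7 = 2·(4/(49*pi**2)) = 8/(49*pi**2).

8/(49*pi**2)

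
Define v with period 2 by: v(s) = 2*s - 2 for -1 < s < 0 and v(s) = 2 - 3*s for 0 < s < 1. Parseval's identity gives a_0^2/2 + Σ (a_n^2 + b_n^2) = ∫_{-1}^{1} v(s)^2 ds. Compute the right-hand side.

∫_{-1}^{1} v(s)^2 ds = 31/3.

31/3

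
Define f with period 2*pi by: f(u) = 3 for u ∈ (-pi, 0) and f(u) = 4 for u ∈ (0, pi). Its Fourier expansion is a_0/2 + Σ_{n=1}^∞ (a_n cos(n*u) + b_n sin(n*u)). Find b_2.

b_2 = 1/pi ∫_{-pi}^{pi} f(u) sin(2*u) du.
Split the integral at the breakpoints.
Directly, an antiderivative of (3) sin(2*u) is -3*cos(2*u)/2; evaluating from -pi to 0: ∫_{-pi}^{0} (3) sin(2*u) du = (-3/2) - (-3/2) = 0.
Directly, an antiderivative of (4) sin(2*u) is -2*cos(2*u); evaluating from 0 to pi: ∫_{0}^{pi} (4) sin(2*u) du = (-2) - (-2) = 0.
Summing the pieces and multiplying by (1/pi) gives b_2 = 0.

0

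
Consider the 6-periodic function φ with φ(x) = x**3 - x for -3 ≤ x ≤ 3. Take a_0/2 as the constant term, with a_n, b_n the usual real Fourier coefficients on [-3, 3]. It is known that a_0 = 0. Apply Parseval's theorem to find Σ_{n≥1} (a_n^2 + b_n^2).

5232/35

Parseval: a_0^2/2 + Σ_{n≥1} (a_n^2+b_n^2) = 1/3 ∫_{-3}^{3} φ(x)^2 dx = 5232/35.
Subtract a_0^2/2 = 0: Σ (a_n^2+b_n^2) = 5232/35.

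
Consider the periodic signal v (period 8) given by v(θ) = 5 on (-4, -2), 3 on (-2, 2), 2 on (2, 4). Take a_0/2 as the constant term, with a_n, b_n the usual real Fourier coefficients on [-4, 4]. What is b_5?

b_5 = 1/4 ∫_{-4}^{4} v(θ) sin(5*pi*θ/4) dθ.
Split the integral at the breakpoints.
Directly, an antiderivative of (5) sin(5*pi*θ/4) is -4*cos(5*pi*θ/4)/pi; evaluating from -4 to -2: ∫_{-4}^{-2} (5) sin(5*pi*θ/4) dθ = (0) - (4/pi) = -4/pi.
Directly, an antiderivative of (3) sin(5*pi*θ/4) is -12*cos(5*pi*θ/4)/(5*pi); evaluating from -2 to 2: ∫_{-2}^{2} (3) sin(5*pi*θ/4) dθ = (0) - (0) = 0.
Directly, an antiderivative of (2) sin(5*pi*θ/4) is -8*cos(5*pi*θ/4)/(5*pi); evaluating from 2 to 4: ∫_{2}^{4} (2) sin(5*pi*θ/4) dθ = (8/(5*pi)) - (0) = 8/(5*pi).
Summing the pieces and multiplying by (1/4) gives b_5 = -3/(5*pi).

-3/(5*pi)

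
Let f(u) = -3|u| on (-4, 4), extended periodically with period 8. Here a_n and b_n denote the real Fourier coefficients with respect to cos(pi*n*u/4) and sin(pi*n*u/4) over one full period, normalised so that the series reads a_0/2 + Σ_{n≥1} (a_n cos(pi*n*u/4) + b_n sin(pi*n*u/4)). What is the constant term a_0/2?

-6

a_0 = 1/4 ∫_{-4}^{4} f(u) du = 1/4 · (-48) = -12.
So the constant term a_0/2 = -6.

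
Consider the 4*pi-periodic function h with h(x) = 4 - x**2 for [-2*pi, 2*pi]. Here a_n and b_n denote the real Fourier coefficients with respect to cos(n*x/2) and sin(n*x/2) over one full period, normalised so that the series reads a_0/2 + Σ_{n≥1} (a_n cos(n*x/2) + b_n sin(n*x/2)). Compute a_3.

16/9

a_3 = (1/(2*pi)) ∫_{-2*pi}^{2*pi} h(x) cos(3*x/2) dx.
h is even and cos(3*x/2) is even, so the integrand is even and a_3 = 1/pi ∫_0^{2*pi} h(x) cos(3*x/2) dx.
Integrating by parts twice (tabular method), an antiderivative of (4 - x**2) cos(3*x/2) is -2*x**2*sin(3*x/2)/3 - 8*x*cos(3*x/2)/9 + 88*sin(3*x/2)/27; evaluating from 0 to 2*pi: ∫_{0}^{2*pi} (4 - x**2) cos(3*x/2) dx = (16*pi/9) - (0) = 16*pi/9.
Hence a_3 = (1/pi)·(16*pi/9) = 16/9.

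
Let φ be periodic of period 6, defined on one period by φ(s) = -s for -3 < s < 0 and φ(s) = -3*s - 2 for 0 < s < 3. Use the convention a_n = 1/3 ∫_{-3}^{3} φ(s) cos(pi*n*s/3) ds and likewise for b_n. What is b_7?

-16/(7*pi)

b_7 = 1/3 ∫_{-3}^{3} φ(s) sin(7*pi*s/3) ds.
Split the integral at the breakpoints.
Integrating by parts (boundary term plus one more integral), an antiderivative of (-s) sin(7*pi*s/3) is 3*s*cos(7*pi*s/3)/(7*pi) - 9*sin(7*pi*s/3)/(49*pi**2); evaluating from -3 to 0: ∫_{-3}^{0} (-s) sin(7*pi*s/3) ds = (0) - (9/(7*pi)) = -9/(7*pi).
Integrating by parts (boundary term plus one more integral), an antiderivative of (-3*s - 2) sin(7*pi*s/3) is 9*s*cos(7*pi*s/3)/(7*pi) - 27*sin(7*pi*s/3)/(49*pi**2) + 6*cos(7*pi*s/3)/(7*pi); evaluating from 0 to 3: ∫_{0}^{3} (-3*s - 2) sin(7*pi*s/3) ds = (-33/(7*pi)) - (6/(7*pi)) = -39/(7*pi).
Summing the pieces and multiplying by (1/3) gives b_7 = -16/(7*pi).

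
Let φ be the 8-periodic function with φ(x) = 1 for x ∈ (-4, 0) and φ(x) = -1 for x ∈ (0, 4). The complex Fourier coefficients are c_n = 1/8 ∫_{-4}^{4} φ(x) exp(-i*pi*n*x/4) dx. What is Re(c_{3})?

Since φ is real-valued, Re(c_{3}) = 1/8 ∫_{-4}^{4} φ(x) cos(3*pi*x/4) dx = a_{3}/2.
(φ is odd, so the integrand is odd over a symmetric interval and the integral vanishes.)

0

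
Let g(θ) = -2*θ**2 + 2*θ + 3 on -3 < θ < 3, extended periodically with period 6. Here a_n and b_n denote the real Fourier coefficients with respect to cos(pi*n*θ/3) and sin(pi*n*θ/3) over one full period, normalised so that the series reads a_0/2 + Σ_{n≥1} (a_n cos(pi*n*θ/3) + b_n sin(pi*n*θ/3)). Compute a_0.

-6

a_0 = 1/3 ∫_{-3}^{3} g(θ) dθ = 1/3 · (-18) = -6.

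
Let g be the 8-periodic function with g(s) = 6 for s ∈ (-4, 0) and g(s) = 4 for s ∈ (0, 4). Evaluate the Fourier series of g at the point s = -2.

6

g is continuous at s = -2 with value 6, so the series converges to 6 there.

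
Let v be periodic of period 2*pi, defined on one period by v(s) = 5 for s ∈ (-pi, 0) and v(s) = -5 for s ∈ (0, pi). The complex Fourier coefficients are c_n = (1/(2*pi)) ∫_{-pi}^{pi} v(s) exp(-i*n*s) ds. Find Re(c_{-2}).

0

Since v is real-valued, Re(c_{-2}) = (1/(2*pi)) ∫_{-pi}^{pi} v(s) cos(-2*s) ds = a_{2}/2.
(v is odd, so the integrand is odd over a symmetric interval and the integral vanishes.)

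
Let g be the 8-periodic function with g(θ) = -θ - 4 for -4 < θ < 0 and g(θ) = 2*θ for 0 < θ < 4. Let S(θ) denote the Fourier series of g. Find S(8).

-2

θ = 8 differs from θ = 0 by 1 full period(s), and the series is 8-periodic.
At θ = 0 the one-sided limits are g(0^-) = -4 and g(0^+) = 0.
By Dirichlet's theorem the series converges to their average, [(-4) + (0)]/2 = -2.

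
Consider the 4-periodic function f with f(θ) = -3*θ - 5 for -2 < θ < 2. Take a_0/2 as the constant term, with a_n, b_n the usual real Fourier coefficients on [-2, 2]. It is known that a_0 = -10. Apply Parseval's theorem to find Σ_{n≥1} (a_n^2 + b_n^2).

Parseval: a_0^2/2 + Σ_{n≥1} (a_n^2+b_n^2) = 1/2 ∫_{-2}^{2} f(θ)^2 dθ = 74.
Subtract a_0^2/2 = 50: Σ (a_n^2+b_n^2) = 24.

24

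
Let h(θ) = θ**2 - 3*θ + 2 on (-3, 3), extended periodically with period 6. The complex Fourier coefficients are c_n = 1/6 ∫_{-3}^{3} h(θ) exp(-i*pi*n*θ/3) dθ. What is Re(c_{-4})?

9/(8*pi**2)

Since h is real-valued, Re(c_{-4}) = 1/6 ∫_{-3}^{3} h(θ) cos(-4*pi*θ/3) dθ = a_{4}/2.
Integrating by parts twice (tabular method), an antiderivative of (θ**2 - 3*θ + 2) cos(-4*pi*θ/3) is 3*θ**2*sin(4*pi*θ/3)/(4*pi) - 9*θ*sin(4*pi*θ/3)/(4*pi) + 9*θ*cos(4*pi*θ/3)/(8*pi**2) - 27*sin(4*pi*θ/3)/(32*pi**3) + 3*sin(4*pi*θ/3)/(2*pi) - 27*cos(4*pi*θ/3)/(16*pi**2); evaluating from -3 to 3: ∫_{-3}^{3} (θ**2 - 3*θ + 2) cos(-4*pi*θ/3) dθ = (27/(16*pi**2)) - (-81/(16*pi**2)) = 27/(4*pi**2).
Hence Re(c_{-4}) = (1/6)·(27/(4*pi**2)) = 9/(8*pi**2).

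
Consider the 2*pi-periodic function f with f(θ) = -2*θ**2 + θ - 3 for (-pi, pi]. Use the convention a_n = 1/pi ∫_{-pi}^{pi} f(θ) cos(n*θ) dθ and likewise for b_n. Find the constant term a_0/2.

-2*pi**2/3 - 3

a_0 = 1/pi ∫_{-pi}^{pi} f(θ) dθ = 1/pi · (-4*pi**3/3 - 6*pi) = -4*pi**2/3 - 6.
So the constant term a_0/2 = -2*pi**2/3 - 3.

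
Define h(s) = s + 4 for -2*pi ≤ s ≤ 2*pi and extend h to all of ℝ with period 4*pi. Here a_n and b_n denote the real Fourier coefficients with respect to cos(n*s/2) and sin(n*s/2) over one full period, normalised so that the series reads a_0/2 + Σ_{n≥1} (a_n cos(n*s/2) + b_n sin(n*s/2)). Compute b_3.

4/3

b_3 = (1/(2*pi)) ∫_{-2*pi}^{2*pi} h(s) sin(3*s/2) ds.
Integrating by parts (boundary term plus one more integral), an antiderivative of (s + 4) sin(3*s/2) is -2*s*cos(3*s/2)/3 + 4*sin(3*s/2)/9 - 8*cos(3*s/2)/3; evaluating from -2*pi to 2*pi: ∫_{-2*pi}^{2*pi} (s + 4) sin(3*s/2) ds = (8/3 + 4*pi/3) - (8/3 - 4*pi/3) = 8*pi/3.
Hence b_3 = (1/(2*pi))·(8*pi/3) = 4/3.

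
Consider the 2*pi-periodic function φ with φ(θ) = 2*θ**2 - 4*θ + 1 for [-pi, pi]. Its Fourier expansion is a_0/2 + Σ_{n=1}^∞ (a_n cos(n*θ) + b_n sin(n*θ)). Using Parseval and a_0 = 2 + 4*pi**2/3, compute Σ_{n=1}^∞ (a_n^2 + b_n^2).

Parseval: a_0^2/2 + Σ_{n≥1} (a_n^2+b_n^2) = 1/pi ∫_{-pi}^{pi} φ(θ)^2 dθ = 2 + 40*pi**2/3 + 8*pi**4/5.
Subtract a_0^2/2 = 2*(3 + 2*pi**2)**2/9: Σ (a_n^2+b_n^2) = 32*pi**2*(pi**2 + 15)/45.

32*pi**2*(pi**2 + 15)/45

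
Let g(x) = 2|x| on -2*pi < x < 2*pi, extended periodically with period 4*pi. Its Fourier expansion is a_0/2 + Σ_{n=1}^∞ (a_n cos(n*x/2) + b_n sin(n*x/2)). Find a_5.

-16/(25*pi)

a_5 = (1/(2*pi)) ∫_{-2*pi}^{2*pi} g(x) cos(5*x/2) dx.
g is even and cos(5*x/2) is even, so the integrand is even and a_5 = 1/pi ∫_0^{2*pi} g(x) cos(5*x/2) dx.
Integrating by parts (boundary term plus one more integral), an antiderivative of (2*x) cos(5*x/2) is 4*x*sin(5*x/2)/5 + 8*cos(5*x/2)/25; evaluating from 0 to 2*pi: ∫_{0}^{2*pi} (2*x) cos(5*x/2) dx = (-8/25) - (8/25) = -16/25.
Hence a_5 = (1/pi)·(-16/25) = -16/(25*pi).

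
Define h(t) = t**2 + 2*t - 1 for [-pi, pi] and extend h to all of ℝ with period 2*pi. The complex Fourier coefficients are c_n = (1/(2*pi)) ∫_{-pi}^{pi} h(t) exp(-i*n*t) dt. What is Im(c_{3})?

-2/3

Since h is real-valued, Im(c_{3}) = -(1/(2*pi)) ∫_{-pi}^{pi} h(t) sin(3*t) dt = -b_{3}/2.
Integrating by parts twice (tabular method), an antiderivative of (t**2 + 2*t - 1) sin(3*t) is -t**2*cos(3*t)/3 + 2*t*sin(3*t)/9 - 2*t*cos(3*t)/3 + 2*sin(3*t)/9 + 11*cos(3*t)/27; evaluating from -pi to pi: ∫_{-pi}^{pi} (t**2 + 2*t - 1) sin(3*t) dt = (-11/27 + 2*pi/3 + pi**2/3) - (-2*pi/3 - 11/27 + pi**2/3) = 4*pi/3.
Hence Im(c_{3}) = (-1/(2*pi))·(4*pi/3) = -2/3.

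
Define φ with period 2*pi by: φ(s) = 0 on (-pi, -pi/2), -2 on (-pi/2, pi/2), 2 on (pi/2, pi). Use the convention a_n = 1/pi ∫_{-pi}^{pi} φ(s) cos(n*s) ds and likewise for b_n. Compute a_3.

2/pi

a_3 = 1/pi ∫_{-pi}^{pi} φ(s) cos(3*s) ds.
Split the integral at the breakpoints.
∫_{-pi}^{-pi/2} (0) cos(3*s) ds = 0.
Directly, an antiderivative of (-2) cos(3*s) is -2*sin(3*s)/3; evaluating from -pi/2 to pi/2: ∫_{-pi/2}^{pi/2} (-2) cos(3*s) ds = (2/3) - (-2/3) = 4/3.
Directly, an antiderivative of (2) cos(3*s) is 2*sin(3*s)/3; evaluating from pi/2 to pi: ∫_{pi/2}^{pi} (2) cos(3*s) ds = (0) - (-2/3) = 2/3.
Summing the pieces and multiplying by (1/pi) gives a_3 = 2/pi.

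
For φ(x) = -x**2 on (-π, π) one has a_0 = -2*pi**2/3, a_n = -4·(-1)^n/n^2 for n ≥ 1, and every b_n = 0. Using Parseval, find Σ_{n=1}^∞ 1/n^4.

Parseval: a_0^2/2 + Σ a_n^2 = (1/π) ∫_{-π}^{π} φ(x)^2 dx = 2*pi**4/5.
Subtract a_0^2/2 = 2*pi**4/9: Σ a_n^2 = 8*pi**4/45.
Since a_n^2 = 16/n^4, Σ 1/n^4 = pi**4/90.

pi**4/90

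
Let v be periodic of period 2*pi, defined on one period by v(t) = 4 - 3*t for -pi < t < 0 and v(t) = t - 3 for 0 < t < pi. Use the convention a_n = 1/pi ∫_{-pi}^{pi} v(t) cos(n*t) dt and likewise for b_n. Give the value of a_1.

-8/pi

a_1 = 1/pi ∫_{-pi}^{pi} v(t) cos(t) dt.
Split the integral at the breakpoints.
Integrating by parts (boundary term plus one more integral), an antiderivative of (4 - 3*t) cos(t) is -3*t*sin(t) + 4*sin(t) - 3*cos(t); evaluating from -pi to 0: ∫_{-pi}^{0} (4 - 3*t) cos(t) dt = (-3) - (3) = -6.
Integrating by parts (boundary term plus one more integral), an antiderivative of (t - 3) cos(t) is t*sin(t) - 3*sin(t) + cos(t); evaluating from 0 to pi: ∫_{0}^{pi} (t - 3) cos(t) dt = (-1) - (1) = -2.
Summing the pieces and multiplying by (1/pi) gives a_1 = -8/pi.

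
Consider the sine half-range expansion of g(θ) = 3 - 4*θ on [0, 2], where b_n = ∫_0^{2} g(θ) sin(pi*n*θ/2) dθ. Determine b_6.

b_6 = ∫_0^{2} (3 - 4*θ) sin(3*pi*θ) dθ.
Integrating by parts (boundary term plus one more integral), an antiderivative of (3 - 4*θ) sin(3*pi*θ) is 4*θ*cos(3*pi*θ)/(3*pi) - 4*sin(3*pi*θ)/(9*pi**2) - cos(3*pi*θ)/pi; evaluating from 0 to 2: ∫_{0}^{2} (3 - 4*θ) sin(3*pi*θ) dθ = (5/(3*pi)) - (-1/pi) = 8/(3*pi).
Hence b_6 = 8/(3*pi).

8/(3*pi)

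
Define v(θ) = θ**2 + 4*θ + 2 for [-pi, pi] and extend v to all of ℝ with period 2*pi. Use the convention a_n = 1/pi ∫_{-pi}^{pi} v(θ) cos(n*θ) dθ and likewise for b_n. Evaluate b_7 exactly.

b_7 = 1/pi ∫_{-pi}^{pi} v(θ) sin(7*θ) dθ.
Integrating by parts twice (tabular method), an antiderivative of (θ**2 + 4*θ + 2) sin(7*θ) is -θ**2*cos(7*θ)/7 + 2*θ*sin(7*θ)/49 - 4*θ*cos(7*θ)/7 + 4*sin(7*θ)/49 - 96*cos(7*θ)/343; evaluating from -pi to pi: ∫_{-pi}^{pi} (θ**2 + 4*θ + 2) sin(7*θ) dθ = (96/343 + pi**2/7 + 4*pi/7) - (-4*pi/7 + 96/343 + pi**2/7) = 8*pi/7.
Hence b_7 = (1/pi)·(8*pi/7) = 8/7.

8/7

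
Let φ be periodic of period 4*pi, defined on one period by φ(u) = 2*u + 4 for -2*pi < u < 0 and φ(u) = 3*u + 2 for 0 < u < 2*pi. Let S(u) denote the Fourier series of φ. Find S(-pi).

φ is continuous at u = -pi with value 4 - 2*pi, so the series converges to 4 - 2*pi there.

4 - 2*pi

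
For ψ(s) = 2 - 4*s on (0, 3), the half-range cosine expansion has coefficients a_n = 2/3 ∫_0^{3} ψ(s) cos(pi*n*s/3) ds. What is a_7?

48/(49*pi**2)

a_7 = 2/3 ∫_0^{3} (2 - 4*s) cos(7*pi*s/3) ds.
Integrating by parts (boundary term plus one more integral), an antiderivative of (2 - 4*s) cos(7*pi*s/3) is -12*s*sin(7*pi*s/3)/(7*pi) + 6*sin(7*pi*s/3)/(7*pi) - 36*cos(7*pi*s/3)/(49*pi**2); evaluating from 0 to 3: ∫_{0}^{3} (2 - 4*s) cos(7*pi*s/3) ds = (36/(49*pi**2)) - (-36/(49*pi**2)) = 72/(49*pi**2).
Hence a_7 = (2/3)·(72/(49*pi**2)) = 48/(49*pi**2).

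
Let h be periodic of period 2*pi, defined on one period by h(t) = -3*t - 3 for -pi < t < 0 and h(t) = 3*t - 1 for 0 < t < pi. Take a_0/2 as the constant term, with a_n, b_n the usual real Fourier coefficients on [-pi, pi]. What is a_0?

a_0 = 1/pi ∫_{-pi}^{pi} h(t) dt = 1/pi · (pi*(-4 + 3*pi)) = -4 + 3*pi.

-4 + 3*pi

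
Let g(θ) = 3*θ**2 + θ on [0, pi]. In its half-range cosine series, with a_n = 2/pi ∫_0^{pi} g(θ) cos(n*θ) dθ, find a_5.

a_5 = 2/pi ∫_0^{pi} (3*θ**2 + θ) cos(5*θ) dθ.
Integrating by parts twice (tabular method), an antiderivative of (3*θ**2 + θ) cos(5*θ) is 3*θ**2*sin(5*θ)/5 + θ*sin(5*θ)/5 + 6*θ*cos(5*θ)/25 - 6*sin(5*θ)/125 + cos(5*θ)/25; evaluating from 0 to pi: ∫_{0}^{pi} (3*θ**2 + θ) cos(5*θ) dθ = (-6*pi/25 - 1/25) - (1/25) = -6*pi/25 - 2/25.
Hence a_5 = (2/pi)·(-6*pi/25 - 2/25) = 4*(-3*pi - 1)/(25*pi).

4*(-3*pi - 1)/(25*pi)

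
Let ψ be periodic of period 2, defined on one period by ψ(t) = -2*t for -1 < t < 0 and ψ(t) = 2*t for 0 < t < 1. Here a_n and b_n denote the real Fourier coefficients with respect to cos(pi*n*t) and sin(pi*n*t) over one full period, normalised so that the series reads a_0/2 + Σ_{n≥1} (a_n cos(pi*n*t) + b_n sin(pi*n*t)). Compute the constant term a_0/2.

a_0 = ∫_{-1}^{1} ψ(t) dt = 2.
So the constant term a_0/2 = 1.

1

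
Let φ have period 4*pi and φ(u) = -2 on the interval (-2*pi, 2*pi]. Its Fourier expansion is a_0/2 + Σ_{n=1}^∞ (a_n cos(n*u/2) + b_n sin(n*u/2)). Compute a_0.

-4

a_0 = (1/(2*pi)) ∫_{-2*pi}^{2*pi} φ(u) du = (1/(2*pi)) · (-8*pi) = -4.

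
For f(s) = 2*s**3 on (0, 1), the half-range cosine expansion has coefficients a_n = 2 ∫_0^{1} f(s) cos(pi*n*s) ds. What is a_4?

a_4 = 2 ∫_0^{1} (2*s**3) cos(4*pi*s) ds.
Integrating by parts three times (tabular method), an antiderivative of (2*s**3) cos(4*pi*s) is s**3*sin(4*pi*s)/(2*pi) + 3*s**2*cos(4*pi*s)/(8*pi**2) - 3*s*sin(4*pi*s)/(16*pi**3) - 3*cos(4*pi*s)/(64*pi**4); evaluating from 0 to 1: ∫_{0}^{1} (2*s**3) cos(4*pi*s) ds = (3*(-1 + 8*pi**2)/(64*pi**4)) - (-3/(64*pi**4)) = 3/(8*pi**2).
Hence a_4 = 2·(3/(8*pi**2)) = 3/(4*pi**2).

3/(4*pi**2)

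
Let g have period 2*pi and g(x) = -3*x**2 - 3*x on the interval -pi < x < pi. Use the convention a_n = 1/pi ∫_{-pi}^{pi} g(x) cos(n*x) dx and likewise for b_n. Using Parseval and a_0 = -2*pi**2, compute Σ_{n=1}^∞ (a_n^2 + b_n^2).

Parseval: a_0^2/2 + Σ_{n≥1} (a_n^2+b_n^2) = 1/pi ∫_{-pi}^{pi} g(x)^2 dx = pi**2*(6 + 18*pi**2/5).
Subtract a_0^2/2 = 2*pi**4: Σ (a_n^2+b_n^2) = pi**2*(6 + 8*pi**2/5).

pi**2*(6 + 8*pi**2/5)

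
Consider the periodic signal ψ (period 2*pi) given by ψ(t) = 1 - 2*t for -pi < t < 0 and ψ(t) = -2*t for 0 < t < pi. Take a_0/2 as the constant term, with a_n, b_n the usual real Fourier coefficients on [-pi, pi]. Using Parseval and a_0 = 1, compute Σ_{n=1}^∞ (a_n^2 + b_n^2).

Parseval: a_0^2/2 + Σ_{n≥1} (a_n^2+b_n^2) = 1/pi ∫_{-pi}^{pi} ψ(t)^2 dt = 1 + 2*pi + 8*pi**2/3.
Subtract a_0^2/2 = 1/2: Σ (a_n^2+b_n^2) = 1/2 + 2*pi + 8*pi**2/3.

1/2 + 2*pi + 8*pi**2/3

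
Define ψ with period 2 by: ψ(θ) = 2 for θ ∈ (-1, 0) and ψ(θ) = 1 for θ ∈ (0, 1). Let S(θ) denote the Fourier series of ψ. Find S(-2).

θ = -2 differs from θ = 0 by -1 full period(s), and the series is 2-periodic.
At θ = 0 the one-sided limits are ψ(0^-) = 2 and ψ(0^+) = 1.
By Dirichlet's theorem the series converges to their average, [(2) + (1)]/2 = 3/2.

3/2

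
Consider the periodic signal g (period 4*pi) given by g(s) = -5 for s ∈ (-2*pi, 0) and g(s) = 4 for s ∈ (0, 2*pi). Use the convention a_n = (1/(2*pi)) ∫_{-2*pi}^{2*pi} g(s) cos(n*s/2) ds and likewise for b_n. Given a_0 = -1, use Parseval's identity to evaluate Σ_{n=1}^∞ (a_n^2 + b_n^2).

81/2

Parseval: a_0^2/2 + Σ_{n≥1} (a_n^2+b_n^2) = (1/(2*pi)) ∫_{-2*pi}^{2*pi} g(s)^2 ds = 41.
Subtract a_0^2/2 = 1/2: Σ (a_n^2+b_n^2) = 81/2.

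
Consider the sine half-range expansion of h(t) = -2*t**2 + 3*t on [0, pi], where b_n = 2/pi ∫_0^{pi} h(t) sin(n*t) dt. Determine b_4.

b_4 = 2/pi ∫_0^{pi} (-2*t**2 + 3*t) sin(4*t) dt.
Integrating by parts twice (tabular method), an antiderivative of (-2*t**2 + 3*t) sin(4*t) is t**2*cos(4*t)/2 - t*sin(4*t)/4 - 3*t*cos(4*t)/4 + 3*sin(4*t)/16 - cos(4*t)/16; evaluating from 0 to pi: ∫_{0}^{pi} (-2*t**2 + 3*t) sin(4*t) dt = (-3*pi/4 - 1/16 + pi**2/2) - (-1/16) = pi*(-3 + 2*pi)/4.
Hence b_4 = (2/pi)·(pi*(-3 + 2*pi)/4) = -3/2 + pi.

-3/2 + pi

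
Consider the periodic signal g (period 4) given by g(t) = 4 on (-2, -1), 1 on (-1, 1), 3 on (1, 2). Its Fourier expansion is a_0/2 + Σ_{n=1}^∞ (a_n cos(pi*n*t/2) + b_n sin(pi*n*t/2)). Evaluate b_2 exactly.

b_2 = 1/2 ∫_{-2}^{2} g(t) sin(pi*t) dt.
Split the integral at the breakpoints.
Directly, an antiderivative of (4) sin(pi*t) is -4*cos(pi*t)/pi; evaluating from -2 to -1: ∫_{-2}^{-1} (4) sin(pi*t) dt = (4/pi) - (-4/pi) = 8/pi.
Directly, an antiderivative of (1) sin(pi*t) is -cos(pi*t)/pi; evaluating from -1 to 1: ∫_{-1}^{1} (1) sin(pi*t) dt = (1/pi) - (1/pi) = 0.
Directly, an antiderivative of (3) sin(pi*t) is -3*cos(pi*t)/pi; evaluating from 1 to 2: ∫_{1}^{2} (3) sin(pi*t) dt = (-3/pi) - (3/pi) = -6/pi.
Summing the pieces and multiplying by (1/2) gives b_2 = 1/pi.

1/pi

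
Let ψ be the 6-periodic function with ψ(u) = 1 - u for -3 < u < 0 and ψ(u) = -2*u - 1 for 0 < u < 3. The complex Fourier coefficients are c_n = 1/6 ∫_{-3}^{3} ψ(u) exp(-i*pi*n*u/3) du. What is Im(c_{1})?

Since ψ is real-valued, Im(c_{1}) = -1/6 ∫_{-3}^{3} ψ(u) sin(pi*u/3) du = -b_{1}/2.
Split the integral at the breakpoints.
Integrating by parts (boundary term plus one more integral), an antiderivative of (1 - u) sin(pi*u/3) is 3*u*cos(pi*u/3)/pi - 9*sin(pi*u/3)/pi**2 - 3*cos(pi*u/3)/pi; evaluating from -3 to 0: ∫_{-3}^{0} (1 - u) sin(pi*u/3) du = (-3/pi) - (12/pi) = -15/pi.
Integrating by parts (boundary term plus one more integral), an antiderivative of (-2*u - 1) sin(pi*u/3) is 6*u*cos(pi*u/3)/pi - 18*sin(pi*u/3)/pi**2 + 3*cos(pi*u/3)/pi; evaluating from 0 to 3: ∫_{0}^{3} (-2*u - 1) sin(pi*u/3) du = (-21/pi) - (3/pi) = -24/pi.
So ∫_{-3}^{3} ψ(u) sin(pi*u/3) du = -39/pi.
Hence Im(c_{1}) = (-1/6)·(-39/pi) = 13/(2*pi).

13/(2*pi)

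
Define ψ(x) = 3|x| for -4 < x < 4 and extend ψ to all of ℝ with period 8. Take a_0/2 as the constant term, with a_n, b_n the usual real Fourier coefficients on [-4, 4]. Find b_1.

b_1 = 1/4 ∫_{-4}^{4} ψ(x) sin(pi*x/4) dx.
ψ is even and sin(pi*x/4) is odd, so the integrand is odd over a symmetric interval and the integral vanishes.

0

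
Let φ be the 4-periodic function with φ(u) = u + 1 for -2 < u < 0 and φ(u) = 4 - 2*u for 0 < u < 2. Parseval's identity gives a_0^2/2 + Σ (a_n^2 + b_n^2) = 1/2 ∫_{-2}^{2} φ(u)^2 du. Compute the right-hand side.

17/3

1/2 ∫_{-2}^{2} φ(u)^2 du = 1/2 · (34/3) = 17/3.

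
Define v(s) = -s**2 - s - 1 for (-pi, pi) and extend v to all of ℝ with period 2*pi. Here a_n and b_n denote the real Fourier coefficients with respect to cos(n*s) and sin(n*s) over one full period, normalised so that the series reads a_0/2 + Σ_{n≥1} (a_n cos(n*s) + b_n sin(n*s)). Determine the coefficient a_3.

a_3 = 1/pi ∫_{-pi}^{pi} v(s) cos(3*s) ds.
Integrating by parts twice (tabular method), an antiderivative of (-s**2 - s - 1) cos(3*s) is -s**2*sin(3*s)/3 - s*sin(3*s)/3 - 2*s*cos(3*s)/9 - 7*sin(3*s)/27 - cos(3*s)/9; evaluating from -pi to pi: ∫_{-pi}^{pi} (-s**2 - s - 1) cos(3*s) ds = (1/9 + 2*pi/9) - (1/9 - 2*pi/9) = 4*pi/9.
Hence a_3 = (1/pi)·(4*pi/9) = 4/9.

4/9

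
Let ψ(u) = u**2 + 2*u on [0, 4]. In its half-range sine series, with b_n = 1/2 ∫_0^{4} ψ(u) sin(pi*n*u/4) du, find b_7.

b_7 = 1/2 ∫_0^{4} (u**2 + 2*u) sin(7*pi*u/4) du.
Integrating by parts twice (tabular method), an antiderivative of (u**2 + 2*u) sin(7*pi*u/4) is -4*u**2*cos(7*pi*u/4)/(7*pi) + 32*u*sin(7*pi*u/4)/(49*pi**2) - 8*u*cos(7*pi*u/4)/(7*pi) + 32*sin(7*pi*u/4)/(49*pi**2) + 128*cos(7*pi*u/4)/(343*pi**3); evaluating from 0 to 4: ∫_{0}^{4} (u**2 + 2*u) sin(7*pi*u/4) du = (32*(-4 + 147*pi**2)/(343*pi**3)) - (128/(343*pi**3)) = 32*(-8 + 147*pi**2)/(343*pi**3).
Hence b_7 = (1/2)·(32*(-8 + 147*pi**2)/(343*pi**3)) = 16*(-8 + 147*pi**2)/(343*pi**3).

16*(-8 + 147*pi**2)/(343*pi**3)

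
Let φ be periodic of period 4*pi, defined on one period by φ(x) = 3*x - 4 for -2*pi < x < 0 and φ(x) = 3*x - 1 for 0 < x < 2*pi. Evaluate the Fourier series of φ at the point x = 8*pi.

-5/2

x = 8*pi differs from x = 0 by 2 full period(s), and the series is 4*pi-periodic.
At x = 0 the one-sided limits are φ(0^-) = -4 and φ(0^+) = -1.
By Dirichlet's theorem the series converges to their average, [(-4) + (-1)]/2 = -5/2.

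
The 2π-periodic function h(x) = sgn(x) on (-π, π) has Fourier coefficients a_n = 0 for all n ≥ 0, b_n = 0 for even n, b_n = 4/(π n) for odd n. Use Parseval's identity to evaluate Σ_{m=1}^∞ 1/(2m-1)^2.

Parseval: Σ b_n^2 = (1/π) ∫_{-π}^{π} h(x)^2 dx = 2.
Only odd n contribute, with b_n^2 = 16/(π^2 n^2), so Σ_{m≥1} 1/(2m-1)^2 = π^2·(2)/16 = pi**2/8.

pi**2/8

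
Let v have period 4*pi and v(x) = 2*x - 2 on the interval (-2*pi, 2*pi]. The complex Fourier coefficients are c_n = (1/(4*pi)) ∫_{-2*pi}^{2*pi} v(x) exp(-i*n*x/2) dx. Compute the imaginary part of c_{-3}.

Since v is real-valued, Im(c_{-3}) = -(1/(4*pi)) ∫_{-2*pi}^{2*pi} v(x) sin(-3*x/2) dx = b_{3}/2.
Integrating by parts (boundary term plus one more integral), an antiderivative of (2*x - 2) sin(-3*x/2) is 4*x*cos(3*x/2)/3 - 8*sin(3*x/2)/9 - 4*cos(3*x/2)/3; evaluating from -2*pi to 2*pi: ∫_{-2*pi}^{2*pi} (2*x - 2) sin(-3*x/2) dx = (4/3 - 8*pi/3) - (4/3 + 8*pi/3) = -16*pi/3.
Hence Im(c_{-3}) = (-1/(4*pi))·(-16*pi/3) = 4/3.

4/3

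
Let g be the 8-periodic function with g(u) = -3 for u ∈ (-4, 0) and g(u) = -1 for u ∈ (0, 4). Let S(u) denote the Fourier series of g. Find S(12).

u = 12 differs from u = 4 by 1 full period(s), and the series is 8-periodic.
At u = 4 the one-sided limits are g(4^-) = -1 and g(4^+) = -3.
By Dirichlet's theorem the series converges to their average, [(-1) + (-3)]/2 = -2.

-2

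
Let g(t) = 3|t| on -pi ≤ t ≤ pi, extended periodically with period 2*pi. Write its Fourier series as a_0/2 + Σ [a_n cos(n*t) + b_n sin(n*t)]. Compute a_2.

0

a_2 = 1/pi ∫_{-pi}^{pi} g(t) cos(2*t) dt.
g is even and cos(2*t) is even, so the integrand is even and a_2 = 2/pi ∫_0^{pi} g(t) cos(2*t) dt.
Integrating by parts (boundary term plus one more integral), an antiderivative of (3*t) cos(2*t) is 3*t*sin(2*t)/2 + 3*cos(2*t)/4; evaluating from 0 to pi: ∫_{0}^{pi} (3*t) cos(2*t) dt = (3/4) - (3/4) = 0.
Hence a_2 = (2/pi)·(0) = 0.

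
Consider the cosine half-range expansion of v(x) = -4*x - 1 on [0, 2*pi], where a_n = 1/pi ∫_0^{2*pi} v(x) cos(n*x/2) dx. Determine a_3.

32/(9*pi)

a_3 = 1/pi ∫_0^{2*pi} (-4*x - 1) cos(3*x/2) dx.
Integrating by parts (boundary term plus one more integral), an antiderivative of (-4*x - 1) cos(3*x/2) is -8*x*sin(3*x/2)/3 - 2*sin(3*x/2)/3 - 16*cos(3*x/2)/9; evaluating from 0 to 2*pi: ∫_{0}^{2*pi} (-4*x - 1) cos(3*x/2) dx = (16/9) - (-16/9) = 32/9.
Hence a_3 = (1/pi)·(32/9) = 32/(9*pi).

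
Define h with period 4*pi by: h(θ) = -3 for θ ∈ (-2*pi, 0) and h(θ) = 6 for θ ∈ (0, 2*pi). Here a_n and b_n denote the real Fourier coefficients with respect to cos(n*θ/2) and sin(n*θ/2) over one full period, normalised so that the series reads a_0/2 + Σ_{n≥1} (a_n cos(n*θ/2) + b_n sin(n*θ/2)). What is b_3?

b_3 = (1/(2*pi)) ∫_{-2*pi}^{2*pi} h(θ) sin(3*θ/2) dθ.
Split the integral at the breakpoints.
Directly, an antiderivative of (-3) sin(3*θ/2) is 2*cos(3*θ/2); evaluating from -2*pi to 0: ∫_{-2*pi}^{0} (-3) sin(3*θ/2) dθ = (2) - (-2) = 4.
Directly, an antiderivative of (6) sin(3*θ/2) is -4*cos(3*θ/2); evaluating from 0 to 2*pi: ∫_{0}^{2*pi} (6) sin(3*θ/2) dθ = (4) - (-4) = 8.
Summing the pieces and multiplying by (1/(2*pi)) gives b_3 = 6/pi.

6/pi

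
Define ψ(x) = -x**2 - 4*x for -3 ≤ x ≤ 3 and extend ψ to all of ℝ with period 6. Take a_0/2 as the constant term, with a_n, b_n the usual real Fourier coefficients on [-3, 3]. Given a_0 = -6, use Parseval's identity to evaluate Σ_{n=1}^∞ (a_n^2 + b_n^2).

552/5

Parseval: a_0^2/2 + Σ_{n≥1} (a_n^2+b_n^2) = 1/3 ∫_{-3}^{3} ψ(x)^2 dx = 642/5.
Subtract a_0^2/2 = 18: Σ (a_n^2+b_n^2) = 552/5.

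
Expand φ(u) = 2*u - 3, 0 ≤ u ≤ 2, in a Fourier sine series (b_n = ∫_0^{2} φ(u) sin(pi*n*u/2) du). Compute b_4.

b_4 = ∫_0^{2} (2*u - 3) sin(2*pi*u) du.
Integrating by parts (boundary term plus one more integral), an antiderivative of (2*u - 3) sin(2*pi*u) is -u*cos(2*pi*u)/pi + sin(2*pi*u)/(2*pi**2) + 3*cos(2*pi*u)/(2*pi); evaluating from 0 to 2: ∫_{0}^{2} (2*u - 3) sin(2*pi*u) du = (-1/(2*pi)) - (3/(2*pi)) = -2/pi.
Hence b_4 = -2/pi.

-2/pi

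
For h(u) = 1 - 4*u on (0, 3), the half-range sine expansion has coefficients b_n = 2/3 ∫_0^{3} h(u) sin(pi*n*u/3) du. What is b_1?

-20/pi

b_1 = 2/3 ∫_0^{3} (1 - 4*u) sin(pi*u/3) du.
Integrating by parts (boundary term plus one more integral), an antiderivative of (1 - 4*u) sin(pi*u/3) is 12*u*cos(pi*u/3)/pi - 36*sin(pi*u/3)/pi**2 - 3*cos(pi*u/3)/pi; evaluating from 0 to 3: ∫_{0}^{3} (1 - 4*u) sin(pi*u/3) du = (-33/pi) - (-3/pi) = -30/pi.
Hence b_1 = (2/3)·(-30/pi) = -20/pi.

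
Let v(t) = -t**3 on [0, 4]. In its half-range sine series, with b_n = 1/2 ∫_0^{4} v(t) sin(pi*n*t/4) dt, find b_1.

b_1 = 1/2 ∫_0^{4} (-t**3) sin(pi*t/4) dt.
Integrating by parts three times (tabular method), an antiderivative of (-t**3) sin(pi*t/4) is 4*t**3*cos(pi*t/4)/pi - 48*t**2*sin(pi*t/4)/pi**2 - 384*t*cos(pi*t/4)/pi**3 + 1536*sin(pi*t/4)/pi**4; evaluating from 0 to 4: ∫_{0}^{4} (-t**3) sin(pi*t/4) dt = (-256/pi + 1536/pi**3) - (0) = -256/pi + 1536/pi**3.
Hence b_1 = (1/2)·(-256/pi + 1536/pi**3) = -128/pi + 768/pi**3.

-128/pi + 768/pi**3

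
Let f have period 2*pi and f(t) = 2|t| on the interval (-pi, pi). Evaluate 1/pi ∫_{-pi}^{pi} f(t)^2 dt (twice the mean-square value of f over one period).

1/pi ∫_{-pi}^{pi} f(t)^2 dt = 1/pi · (8*pi**3/3) = 8*pi**2/3.

8*pi**2/3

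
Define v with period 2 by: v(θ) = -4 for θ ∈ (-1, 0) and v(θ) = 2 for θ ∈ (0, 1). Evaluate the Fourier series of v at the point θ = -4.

θ = -4 differs from θ = 0 by -2 full period(s), and the series is 2-periodic.
At θ = 0 the one-sided limits are v(0^-) = -4 and v(0^+) = 2.
By Dirichlet's theorem the series converges to their average, [(-4) + (2)]/2 = -1.

-1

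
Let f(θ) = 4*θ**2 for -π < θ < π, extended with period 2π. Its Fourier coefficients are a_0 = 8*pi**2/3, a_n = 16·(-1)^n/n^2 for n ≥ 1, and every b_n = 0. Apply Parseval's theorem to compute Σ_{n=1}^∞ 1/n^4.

Parseval: a_0^2/2 + Σ a_n^2 = (1/π) ∫_{-π}^{π} f(θ)^2 dθ = 32*pi**4/5.
Subtract a_0^2/2 = 32*pi**4/9: Σ a_n^2 = 128*pi**4/45.
Since a_n^2 = 256/n^4, Σ 1/n^4 = pi**4/90.

pi**4/90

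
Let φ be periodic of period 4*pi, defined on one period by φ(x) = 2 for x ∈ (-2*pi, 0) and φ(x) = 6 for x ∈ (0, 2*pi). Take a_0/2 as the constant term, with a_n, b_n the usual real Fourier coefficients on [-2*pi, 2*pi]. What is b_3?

8/(3*pi)

b_3 = (1/(2*pi)) ∫_{-2*pi}^{2*pi} φ(x) sin(3*x/2) dx.
Split the integral at the breakpoints.
Directly, an antiderivative of (2) sin(3*x/2) is -4*cos(3*x/2)/3; evaluating from -2*pi to 0: ∫_{-2*pi}^{0} (2) sin(3*x/2) dx = (-4/3) - (4/3) = -8/3.
Directly, an antiderivative of (6) sin(3*x/2) is -4*cos(3*x/2); evaluating from 0 to 2*pi: ∫_{0}^{2*pi} (6) sin(3*x/2) dx = (4) - (-4) = 8.
Summing the pieces and multiplying by (1/(2*pi)) gives b_3 = 8/(3*pi).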